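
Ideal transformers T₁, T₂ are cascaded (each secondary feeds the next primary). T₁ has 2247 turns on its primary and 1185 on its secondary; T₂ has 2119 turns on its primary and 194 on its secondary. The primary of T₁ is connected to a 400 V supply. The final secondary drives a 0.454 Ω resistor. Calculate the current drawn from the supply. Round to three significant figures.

I_supply ≈ 2.05 A

After T₁: V = 400.00 × 1185/2247 = 210.95 V.
After T₂: V = 210.95 × 194/2119 = 19.313 V.
I_load = 19.313/0.454 = 42.539 A, so P_out = 19.313 × 42.539 = 821.55 W.
All ideal ⇒ P_in = P_out, so I_supply = 821.55/400 = 2.05 A.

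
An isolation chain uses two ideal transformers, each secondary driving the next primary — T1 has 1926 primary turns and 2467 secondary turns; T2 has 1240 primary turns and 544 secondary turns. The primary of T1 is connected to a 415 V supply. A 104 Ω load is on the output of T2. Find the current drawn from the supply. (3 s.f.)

After T1: V = 415.00 × 2467/1926 = 531.57 V.
After T2: V = 531.57 × 544/1240 = 233.21 V.
I_load = 233.21/104 = 2.2424 A, so P_out = 233.21 × 2.2424 = 522.93 W.
All ideal ⇒ P_in = P_out, so I_supply = 522.93/415 = 1.26 A.

I_supply ≈ 1.26 A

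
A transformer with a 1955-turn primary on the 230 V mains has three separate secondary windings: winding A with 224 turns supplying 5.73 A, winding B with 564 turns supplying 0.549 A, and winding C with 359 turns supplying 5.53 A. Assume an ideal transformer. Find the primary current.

V_A = 230 × 224/1955 = 26.353 V; V_B = 230 × 564/1955 = 66.353 V; V_C = 230 × 359/1955 = 42.235 V.
P_out = V_A I_A + V_B I_B + V_C I_C = 26.353×5.73 + 66.353×0.549 + 42.235×5.53 = 151.00 + 36.428 + 233.56 = 420.99 W.
Ideal ⇒ P_in = P_out, so I_p = P_out/V_p = 420.99/230 = 1.83 A.

I_p ≈ 1.83 A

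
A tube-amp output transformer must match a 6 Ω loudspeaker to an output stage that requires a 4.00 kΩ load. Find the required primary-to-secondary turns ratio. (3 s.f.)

N_p/N_s ≈ 25.8

Z_p/Z_s = (N_p/N_s)², so N_p/N_s = √(4000/6) = √667 = 25.8.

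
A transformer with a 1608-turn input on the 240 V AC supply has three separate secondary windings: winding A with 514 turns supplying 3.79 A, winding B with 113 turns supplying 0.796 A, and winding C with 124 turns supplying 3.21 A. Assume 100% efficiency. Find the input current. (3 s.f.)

I_in ≈ 1.51 A

V_A = 240 × 514/1608 = 76.716 V; V_B = 240 × 113/1608 = 16.866 V; V_C = 240 × 124/1608 = 18.507 V.
P_out = V_A I_A + V_B I_B + V_C I_C = 76.716×3.79 + 16.866×0.796 + 18.507×3.21 = 290.76 + 13.425 + 59.409 = 363.59 W.
Ideal ⇒ P_in = P_out, so I_in = P_out/V_in = 363.59/240 = 1.51 A.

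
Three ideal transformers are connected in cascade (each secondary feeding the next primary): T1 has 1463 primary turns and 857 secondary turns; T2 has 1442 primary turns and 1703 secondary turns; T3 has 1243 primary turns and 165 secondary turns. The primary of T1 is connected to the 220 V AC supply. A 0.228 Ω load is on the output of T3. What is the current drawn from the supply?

After T1: V = 220.00 × 857/1463 = 128.87 V.
After T2: V = 128.87 × 1703/1442 = 152.20 V.
After T3: V = 152.20 × 165/1243 = 20.203 V.
I_load = 20.203/0.228 = 88.611 A, so P_out = 20.203 × 88.611 = 1790.2 W.
All ideal ⇒ P_in = P_out, so I_supply = 1790.2/220 = 8.14 A.

I_supply ≈ 8.14 A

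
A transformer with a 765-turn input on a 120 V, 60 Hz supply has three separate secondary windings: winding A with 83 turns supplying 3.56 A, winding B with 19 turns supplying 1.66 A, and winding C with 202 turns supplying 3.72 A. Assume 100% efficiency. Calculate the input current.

V_A = 120 × 83/765 = 13.020 V; V_B = 120 × 19/765 = 2.9804 V; V_C = 120 × 202/765 = 31.686 V.
P_out = V_A I_A + V_B I_B + V_C I_C = 13.020×3.56 + 2.9804×1.66 + 31.686×3.72 = 46.350 + 4.9475 + 117.87 = 169.17 W.
Ideal ⇒ P_in = P_out, so I_in = P_out/V_in = 169.17/120 = 1.41 A.

I_in ≈ 1.41 A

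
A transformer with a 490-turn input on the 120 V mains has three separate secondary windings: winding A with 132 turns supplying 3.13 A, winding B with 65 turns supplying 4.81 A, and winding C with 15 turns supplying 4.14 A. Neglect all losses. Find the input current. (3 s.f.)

I_in ≈ 1.61 A

V_A = 120 × 132/490 = 32.327 V; V_B = 120 × 65/490 = 15.918 V; V_C = 120 × 15/490 = 3.6735 V.
P_out = V_A I_A + V_B I_B + V_C I_C = 32.327×3.13 + 15.918×4.81 + 3.6735×4.14 = 101.18 + 76.567 + 15.208 = 192.96 W.
Ideal ⇒ P_in = P_out, so I_in = P_out/V_in = 192.96/120 = 1.61 A.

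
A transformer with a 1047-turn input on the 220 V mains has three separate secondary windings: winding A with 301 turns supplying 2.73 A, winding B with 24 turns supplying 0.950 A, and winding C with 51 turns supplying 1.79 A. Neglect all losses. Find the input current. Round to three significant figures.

V_A = 220 × 301/1047 = 63.247 V; V_B = 220 × 24/1047 = 5.0430 V; V_C = 220 × 51/1047 = 10.716 V.
P_out = V_A I_A + V_B I_B + V_C I_C = 63.247×2.73 + 5.0430×0.950 + 10.716×1.79 = 172.67 + 4.7908 + 19.182 = 196.64 W.
Ideal ⇒ P_in = P_out, so I_in = P_out/V_in = 196.64/220 = 0.894 A.

I_in ≈ 0.894 A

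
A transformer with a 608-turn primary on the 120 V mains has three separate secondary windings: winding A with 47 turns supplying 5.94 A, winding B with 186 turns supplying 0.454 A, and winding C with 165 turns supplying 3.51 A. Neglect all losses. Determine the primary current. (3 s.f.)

V_A = 120 × 47/608 = 9.2763 V; V_B = 120 × 186/608 = 36.711 V; V_C = 120 × 165/608 = 32.566 V.
P_out = V_A I_A + V_B I_B + V_C I_C = 9.2763×5.94 + 36.711×0.454 + 32.566×3.51 = 55.101 + 16.667 + 114.31 = 186.07 W.
Ideal ⇒ P_in = P_out, so I_p = P_out/V_p = 186.07/120 = 1.55 A.

I_p ≈ 1.55 A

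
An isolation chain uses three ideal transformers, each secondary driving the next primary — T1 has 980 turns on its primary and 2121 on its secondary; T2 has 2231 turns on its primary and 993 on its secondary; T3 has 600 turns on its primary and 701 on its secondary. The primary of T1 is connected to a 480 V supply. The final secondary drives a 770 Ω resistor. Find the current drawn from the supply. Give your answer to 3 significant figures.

After T1: V = 480.00 × 2121/980 = 1038.9 V.
After T2: V = 1038.9 × 993/2231 = 462.39 V.
After T3: V = 462.39 × 701/600 = 540.22 V.
I_load = 540.22/770 = 0.70159 A, so P_out = 540.22 × 0.70159 = 379.01 W.
All ideal ⇒ P_in = P_out, so I_supply = 379.01/480 = 0.790 A.

I_supply ≈ 0.790 A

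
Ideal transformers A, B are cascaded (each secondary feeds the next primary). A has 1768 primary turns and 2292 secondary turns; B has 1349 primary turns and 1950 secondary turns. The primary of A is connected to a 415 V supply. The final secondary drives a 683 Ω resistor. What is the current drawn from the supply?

Secondary of A: V = 415.00 × 2292/1768 = 538.00 V.
Secondary of B: V = 538.00 × 1950/1349 = 777.68 V.
I_load = 777.68/683 = 1.1386 A, so P_out = 777.68 × 1.1386 = 885.49 W.
All ideal ⇒ P_in = P_out, so I_supply = 885.49/415 = 2.13 A.

I_supply ≈ 2.13 A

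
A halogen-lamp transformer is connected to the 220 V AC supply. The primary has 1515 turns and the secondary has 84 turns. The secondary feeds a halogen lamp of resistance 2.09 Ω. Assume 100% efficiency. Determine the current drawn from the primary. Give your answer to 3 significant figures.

V_s = V_p × N_s/N_p = 220 × 84/1515 = 12.198 V.
I_s = V_s/R = 12.198/2.09 = 5.8364 A.
For an ideal transformer I_p N_p = I_s N_s, so I_p = 5.8364 × 84/1515 = 0.324 A.

I_p ≈ 0.324 A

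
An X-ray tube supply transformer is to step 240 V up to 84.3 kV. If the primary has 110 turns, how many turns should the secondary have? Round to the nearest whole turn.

N_s/N_p = V_s/V_p, so N_s = 110 × 84300/240 = 38637.5 ≈ 38638 turns.

N_s = 38638 turns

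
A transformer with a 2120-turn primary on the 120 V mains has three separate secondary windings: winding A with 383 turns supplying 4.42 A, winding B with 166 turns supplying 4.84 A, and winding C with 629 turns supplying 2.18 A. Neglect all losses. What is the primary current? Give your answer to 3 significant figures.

I_p ≈ 1.82 A

V_A = 120 × 383/2120 = 21.679 V; V_B = 120 × 166/2120 = 9.3962 V; V_C = 120 × 629/2120 = 35.604 V.
P_out = V_A I_A + V_B I_B + V_C I_C = 21.679×4.42 + 9.3962×4.84 + 35.604×2.18 = 95.822 + 45.478 + 77.616 = 218.92 W.
Ideal ⇒ P_in = P_out, so I_p = P_out/V_p = 218.92/120 = 1.82 A.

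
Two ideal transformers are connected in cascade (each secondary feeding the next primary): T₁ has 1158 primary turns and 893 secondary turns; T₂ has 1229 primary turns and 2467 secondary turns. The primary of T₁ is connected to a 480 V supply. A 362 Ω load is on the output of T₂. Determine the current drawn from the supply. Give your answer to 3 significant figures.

Secondary of T₁: V = 480.00 × 893/1158 = 370.16 V.
Secondary of T₂: V = 370.16 × 2467/1229 = 743.02 V.
I_load = 743.02/362 = 2.0525 A, so P_out = 743.02 × 2.0525 = 1525.1 W.
All ideal ⇒ P_in = P_out, so I_supply = 1525.1/480 = 3.18 A.

I_supply ≈ 3.18 A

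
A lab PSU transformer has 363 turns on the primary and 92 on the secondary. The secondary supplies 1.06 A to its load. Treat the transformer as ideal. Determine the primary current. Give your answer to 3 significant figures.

For an ideal transformer I_p/I_s = N_s/N_p, so I_p = 1.06 × 92/363 = 0.269 A.

I_p ≈ 0.269 A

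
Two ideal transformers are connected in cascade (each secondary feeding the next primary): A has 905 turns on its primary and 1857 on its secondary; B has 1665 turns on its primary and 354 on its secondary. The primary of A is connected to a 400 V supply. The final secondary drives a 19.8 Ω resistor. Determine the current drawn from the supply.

Secondary of A: V = 400.00 × 1857/905 = 820.77 V.
Secondary of B: V = 820.77 × 354/1665 = 174.51 V.
I_load = 174.51/19.8 = 8.8135 A, so P_out = 174.51 × 8.8135 = 1538.0 W.
All ideal ⇒ P_in = P_out, so I_supply = 1538.0/400 = 3.85 A.

I_supply ≈ 3.85 A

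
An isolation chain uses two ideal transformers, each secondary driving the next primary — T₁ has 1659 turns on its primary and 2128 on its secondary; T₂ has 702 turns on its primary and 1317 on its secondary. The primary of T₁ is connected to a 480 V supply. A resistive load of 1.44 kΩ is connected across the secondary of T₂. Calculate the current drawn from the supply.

I_supply ≈ 1.93 A

After T₁: V = 480.00 × 2128/1659 = 615.70 V.
After T₂: V = 615.70 × 1317/702 = 1155.1 V.
I_load = 1155.1/1440 = 0.80214 A, so P_out = 1155.1 × 0.80214 = 926.55 W.
All ideal ⇒ P_in = P_out, so I_supply = 926.55/480 = 1.93 A.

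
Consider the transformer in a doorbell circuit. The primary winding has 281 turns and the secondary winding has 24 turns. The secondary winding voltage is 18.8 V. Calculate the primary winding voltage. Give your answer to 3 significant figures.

V_p ≈ 220 V

V_p/V_s = N_p/N_s, so V_p = 18.8 × 281/24 = 220 V.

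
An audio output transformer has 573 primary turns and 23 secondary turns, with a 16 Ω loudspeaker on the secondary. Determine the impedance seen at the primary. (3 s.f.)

Z_p ≈ 9930 Ω

Z_p = (N_p/N_s)² × Z_s = (573/23)² × 16 = 9930 Ω.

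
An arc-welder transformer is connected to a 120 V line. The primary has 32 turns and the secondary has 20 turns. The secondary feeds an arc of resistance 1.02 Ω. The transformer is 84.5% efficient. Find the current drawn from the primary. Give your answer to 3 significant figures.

V_s = 120 × 20/32 = 75.000 V.
I_s = V_s/R = 75.000/1.02 = 73.529 A.
P_out = V_s I_s = 75.000 × 73.529 = 5514.7 W.
P_in = P_out/η = 5514.7/0.845 = 6526.3 W.
I_p = P_in/V_p = 6526.3/120 = 54.4 A.

I_p ≈ 54.4 A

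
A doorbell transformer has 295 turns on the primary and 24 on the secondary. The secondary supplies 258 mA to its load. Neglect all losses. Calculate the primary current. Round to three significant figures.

For an ideal transformer I_p/I_s = N_s/N_p, so I_p = 0.258 × 24/295 = 0.0210 A.

I_p ≈ 0.0210 A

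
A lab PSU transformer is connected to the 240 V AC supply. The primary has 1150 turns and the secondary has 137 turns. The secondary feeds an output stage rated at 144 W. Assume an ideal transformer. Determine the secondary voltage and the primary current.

V_s = V_p × N_s/N_p = 240 × 137/1150 = 28.591 V.
I_s = P/V_s = 144/28.591 = 5.0365 A.
I_p = I_s × N_s/N_p = 5.0365 × 137/1150 = 0.600 A.

V_s ≈ 28.6 V, I_p ≈ 0.600 A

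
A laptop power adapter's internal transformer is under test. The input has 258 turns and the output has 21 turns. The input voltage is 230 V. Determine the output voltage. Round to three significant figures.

V_out/V_in = N_out/N_in, so V_out = 230 × 21/258 = 18.7 V.

V_out ≈ 18.7 V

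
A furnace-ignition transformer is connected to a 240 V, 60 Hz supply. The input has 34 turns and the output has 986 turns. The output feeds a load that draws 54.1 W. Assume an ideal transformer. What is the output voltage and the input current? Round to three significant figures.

V_out = V_in × N_out/N_in = 240 × 986/34 = 6960.0 V.
I_out = P/V_out = 54.1/6960.0 = 0.0077730 A.
I_in = I_out × N_out/N_in = 0.0077730 × 986/34 = 0.225 A.

V_out ≈ 6960 V, I_in ≈ 0.225 A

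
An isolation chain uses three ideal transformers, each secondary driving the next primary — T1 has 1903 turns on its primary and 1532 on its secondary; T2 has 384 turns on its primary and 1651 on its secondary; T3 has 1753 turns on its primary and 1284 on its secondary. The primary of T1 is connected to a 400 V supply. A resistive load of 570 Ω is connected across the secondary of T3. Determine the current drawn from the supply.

After T1: V = 400.00 × 1532/1903 = 322.02 V.
After T2: V = 322.02 × 1651/384 = 1384.5 V.
After T3: V = 1384.5 × 1284/1753 = 1014.1 V.
I_load = 1014.1/570 = 1.7791 A, so P_out = 1014.1 × 1.7791 = 1804.2 W.
All ideal ⇒ P_in = P_out, so I_supply = 1804.2/400 = 4.51 A.

I_supply ≈ 4.51 A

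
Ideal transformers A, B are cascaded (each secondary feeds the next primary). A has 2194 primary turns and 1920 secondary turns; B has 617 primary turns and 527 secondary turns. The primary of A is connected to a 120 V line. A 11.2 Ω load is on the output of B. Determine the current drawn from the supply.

After A: V = 120.00 × 1920/2194 = 105.01 V.
After B: V = 105.01 × 527/617 = 89.696 V.
I_load = 89.696/11.2 = 8.0085 A, so P_out = 89.696 × 8.0085 = 718.33 W.
All ideal ⇒ P_in = P_out, so I_supply = 718.33/120 = 5.99 A.

I_supply ≈ 5.99 A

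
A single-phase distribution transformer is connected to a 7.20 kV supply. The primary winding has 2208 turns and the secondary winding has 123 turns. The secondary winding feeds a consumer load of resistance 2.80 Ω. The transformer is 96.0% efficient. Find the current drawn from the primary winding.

V_s = 7200 × 123/2208 = 401.09 V.
I_s = V_s/R = 401.09/2.80 = 143.25 A.
P_out = V_s I_s = 401.09 × 143.25 = 57454 W.
P_in = P_out/η = 57454/0.960 = 59848 W.
I_p = P_in/V_p = 59848/7200 = 8.31 A.

I_p ≈ 8.31 A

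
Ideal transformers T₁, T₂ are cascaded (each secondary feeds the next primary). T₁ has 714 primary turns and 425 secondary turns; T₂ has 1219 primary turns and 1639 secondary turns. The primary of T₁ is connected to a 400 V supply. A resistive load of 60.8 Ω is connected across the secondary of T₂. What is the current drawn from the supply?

Secondary of T₁: V = 400.00 × 425/714 = 238.10 V.
Secondary of T₂: V = 238.10 × 1639/1219 = 320.13 V.
I_load = 320.13/60.8 = 5.2653 A, so P_out = 320.13 × 5.2653 = 1685.6 W.
All ideal ⇒ P_in = P_out, so I_supply = 1685.6/400 = 4.21 A.

I_supply ≈ 4.21 A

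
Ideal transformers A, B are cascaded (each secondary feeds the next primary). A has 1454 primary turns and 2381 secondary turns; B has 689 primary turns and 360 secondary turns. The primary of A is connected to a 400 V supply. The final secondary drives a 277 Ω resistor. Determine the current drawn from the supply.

Secondary of A: V = 400.00 × 2381/1454 = 655.02 V.
Secondary of B: V = 655.02 × 360/689 = 342.25 V.
I_load = 342.25/277 = 1.2355 A, so P_out = 342.25 × 1.2355 = 422.86 W.
All ideal ⇒ P_in = P_out, so I_supply = 422.86/400 = 1.06 A.

I_supply ≈ 1.06 A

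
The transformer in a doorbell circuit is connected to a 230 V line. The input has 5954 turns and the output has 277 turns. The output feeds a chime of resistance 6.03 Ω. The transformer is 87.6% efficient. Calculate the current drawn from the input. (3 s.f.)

I_in ≈ 0.0942 A

V_out = 230 × 277/5954 = 10.700 V.
I_out = V_out/R = 10.700/6.03 = 1.7745 A.
P_out = V_out I_out = 10.700 × 1.7745 = 18.988 W.
P_in = P_out/η = 18.988/0.876 = 21.676 W.
I_in = P_in/V_in = 21.676/230 = 0.0942 A.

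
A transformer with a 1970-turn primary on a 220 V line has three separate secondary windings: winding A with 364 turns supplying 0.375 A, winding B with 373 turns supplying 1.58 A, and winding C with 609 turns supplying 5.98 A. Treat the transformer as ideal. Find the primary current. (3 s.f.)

V_A = 220 × 364/1970 = 40.650 V; V_B = 220 × 373/1970 = 41.655 V; V_C = 220 × 609/1970 = 68.010 V.
P_out = V_A I_A + V_B I_B + V_C I_C = 40.650×0.375 + 41.655×1.58 + 68.010×5.98 = 15.244 + 65.815 + 406.70 = 487.76 W.
Ideal ⇒ P_in = P_out, so I_p = P_out/V_p = 487.76/220 = 2.22 A.

I_p ≈ 2.22 A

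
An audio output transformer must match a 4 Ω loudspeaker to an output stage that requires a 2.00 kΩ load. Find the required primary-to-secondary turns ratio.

N_p/N_s ≈ 22.4

Z_p/Z_s = (N_p/N_s)², so N_p/N_s = √(2000/4) = √500 = 22.4.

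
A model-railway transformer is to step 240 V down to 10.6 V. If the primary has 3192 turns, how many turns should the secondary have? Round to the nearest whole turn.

N_s/N_p = V_s/V_p, so N_s = 3192 × 10.6/240 = 141.0 ≈ 141 turns.

N_s = 141 turns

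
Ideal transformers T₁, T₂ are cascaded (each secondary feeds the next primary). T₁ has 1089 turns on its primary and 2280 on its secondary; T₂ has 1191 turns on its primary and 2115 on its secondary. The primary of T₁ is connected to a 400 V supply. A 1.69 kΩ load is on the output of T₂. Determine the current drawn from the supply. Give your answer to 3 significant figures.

I_supply ≈ 3.27 A

Secondary of T₁: V = 400.00 × 2280/1089 = 837.47 V.
Secondary of T₂: V = 837.47 × 2115/1191 = 1487.2 V.
I_load = 1487.2/1690 = 0.87999 A, so P_out = 1487.2 × 0.87999 = 1308.7 W.
All ideal ⇒ P_in = P_out, so I_supply = 1308.7/400 = 3.27 A.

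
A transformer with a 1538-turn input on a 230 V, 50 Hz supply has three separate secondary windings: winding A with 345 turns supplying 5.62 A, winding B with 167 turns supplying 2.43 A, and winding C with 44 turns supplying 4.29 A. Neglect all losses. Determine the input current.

I_in ≈ 1.65 A

V_A = 230 × 345/1538 = 51.593 V; V_B = 230 × 167/1538 = 24.974 V; V_C = 230 × 44/1538 = 6.5800 V.
P_out = V_A I_A + V_B I_B + V_C I_C = 51.593×5.62 + 24.974×2.43 + 6.5800×4.29 = 289.95 + 60.687 + 28.228 = 378.87 W.
Ideal ⇒ P_in = P_out, so I_in = P_out/V_in = 378.87/230 = 1.65 A.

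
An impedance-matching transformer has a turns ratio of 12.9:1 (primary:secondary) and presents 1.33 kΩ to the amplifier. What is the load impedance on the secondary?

Z_s = Z_p/(N_p/N_s)² = 1330/12.9² = 7.99 Ω.

Z_s ≈ 7.99 Ω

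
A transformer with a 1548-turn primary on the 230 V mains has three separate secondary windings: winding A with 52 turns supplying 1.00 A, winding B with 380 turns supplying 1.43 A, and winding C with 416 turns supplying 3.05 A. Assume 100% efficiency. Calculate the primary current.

V_A = 230 × 52/1548 = 7.7261 V; V_B = 230 × 380/1548 = 56.460 V; V_C = 230 × 416/1548 = 61.809 V.
P_out = V_A I_A + V_B I_B + V_C I_C = 7.7261×1.00 + 56.460×1.43 + 61.809×3.05 = 7.7261 + 80.738 + 188.52 = 276.98 W.
Ideal ⇒ P_in = P_out, so I_p = P_out/V_p = 276.98/230 = 1.20 A.

I_p ≈ 1.20 A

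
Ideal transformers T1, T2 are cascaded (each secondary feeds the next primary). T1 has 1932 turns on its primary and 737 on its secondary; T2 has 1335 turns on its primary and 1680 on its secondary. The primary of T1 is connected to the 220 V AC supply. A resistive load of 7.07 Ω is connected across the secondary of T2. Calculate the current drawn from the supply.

I_supply ≈ 7.17 A

After T1: V = 220.00 × 737/1932 = 83.923 V.
After T2: V = 83.923 × 1680/1335 = 105.61 V.
I_load = 105.61/7.07 = 14.938 A, so P_out = 105.61 × 14.938 = 1577.6 W.
All ideal ⇒ P_in = P_out, so I_supply = 1577.6/220 = 7.17 A.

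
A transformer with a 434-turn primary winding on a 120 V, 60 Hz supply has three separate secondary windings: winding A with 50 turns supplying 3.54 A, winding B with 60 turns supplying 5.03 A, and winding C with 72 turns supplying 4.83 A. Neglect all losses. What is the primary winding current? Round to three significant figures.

V_A = 120 × 50/434 = 13.825 V; V_B = 120 × 60/434 = 16.590 V; V_C = 120 × 72/434 = 19.908 V.
P_out = V_A I_A + V_B I_B + V_C I_C = 13.825×3.54 + 16.590×5.03 + 19.908×4.83 = 48.940 + 83.447 + 96.155 = 228.54 W.
Ideal ⇒ P_in = P_out, so I_p = P_out/V_p = 228.54/120 = 1.90 A.

I_p ≈ 1.90 A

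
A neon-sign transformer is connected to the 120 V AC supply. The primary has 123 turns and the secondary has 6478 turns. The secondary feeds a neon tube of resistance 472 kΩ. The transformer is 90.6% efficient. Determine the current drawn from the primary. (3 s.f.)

V_s = 120 × 6478/123 = 6320.0 V.
I_s = V_s/R = 6320.0/472000 = 0.013390 A.
P_out = V_s I_s = 6320.0 × 0.013390 = 84.624 W.
P_in = P_out/η = 84.624/0.906 = 93.404 W.
I_p = P_in/V_p = 93.404/120 = 0.778 A.

I_p ≈ 0.778 A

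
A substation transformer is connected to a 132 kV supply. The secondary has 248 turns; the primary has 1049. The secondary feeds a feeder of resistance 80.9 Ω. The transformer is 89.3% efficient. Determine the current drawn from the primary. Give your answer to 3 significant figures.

I_p ≈ 102 A

V_s = 132000 × 248/1049 = 31207 V.
I_s = V_s/R = 31207/80.9 = 385.75 A.
P_out = V_s I_s = 31207 × 385.75 = 1.2038×10^7 W.
P_in = P_out/η = 1.2038×10^7/0.893 = 1.3480×10^7 W.
I_p = P_in/V_p = 1.3480×10^7/132000 = 102 A.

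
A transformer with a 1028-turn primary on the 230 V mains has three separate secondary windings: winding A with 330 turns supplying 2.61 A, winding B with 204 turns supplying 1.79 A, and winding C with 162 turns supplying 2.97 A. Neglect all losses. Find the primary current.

V_A = 230 × 330/1028 = 73.833 V; V_B = 230 × 204/1028 = 45.642 V; V_C = 230 × 162/1028 = 36.245 V.
P_out = V_A I_A + V_B I_B + V_C I_C = 73.833×2.61 + 45.642×1.79 + 36.245×2.97 = 192.70 + 81.699 + 107.65 = 382.05 W.
Ideal ⇒ P_in = P_out, so I_p = P_out/V_p = 382.05/230 = 1.66 A.

I_p ≈ 1.66 A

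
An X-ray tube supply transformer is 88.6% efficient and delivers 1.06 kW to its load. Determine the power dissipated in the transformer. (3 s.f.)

P_loss ≈ 136 W

P_in = P_out/η = 1060/0.886 = 1196.39 W.
P_loss = P_in − P_out = 1196.39 − 1060 = 136 W.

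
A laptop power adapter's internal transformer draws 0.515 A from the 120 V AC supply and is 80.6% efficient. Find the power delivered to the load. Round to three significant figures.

P_out ≈ 49.8 W

P_in = V_p I_p = 120 × 0.515 = 61.800 W.
P_out = η P_in = 0.806 × 61.800 = 49.8 W.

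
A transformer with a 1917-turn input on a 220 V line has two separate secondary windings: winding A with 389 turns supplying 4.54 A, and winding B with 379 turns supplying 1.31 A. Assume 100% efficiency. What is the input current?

V_A = 220 × 389/1917 = 44.643 V; V_B = 220 × 379/1917 = 43.495 V.
P_out = V_A I_A + V_B I_B = 44.643×4.54 + 43.495×1.31 = 202.68 + 56.979 = 259.66 W.
Ideal ⇒ P_in = P_out, so I_in = P_out/V_in = 259.66/220 = 1.18 A.

I_in ≈ 1.18 A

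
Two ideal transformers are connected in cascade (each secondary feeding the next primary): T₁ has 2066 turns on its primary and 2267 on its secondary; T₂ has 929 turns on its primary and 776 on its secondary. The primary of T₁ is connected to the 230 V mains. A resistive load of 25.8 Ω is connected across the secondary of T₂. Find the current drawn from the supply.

I_supply ≈ 7.49 A

Secondary of T₁: V = 230.00 × 2267/2066 = 252.38 V.
Secondary of T₂: V = 252.38 × 776/929 = 210.81 V.
I_load = 210.81/25.8 = 8.1710 A, so P_out = 210.81 × 8.1710 = 1722.5 W.
All ideal ⇒ P_in = P_out, so I_supply = 1722.5/230 = 7.49 A.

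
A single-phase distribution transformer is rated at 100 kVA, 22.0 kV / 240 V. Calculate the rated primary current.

I_p ≈ 4.55 A

I_p = S/V_p = 100000/22000 = 4.55 A.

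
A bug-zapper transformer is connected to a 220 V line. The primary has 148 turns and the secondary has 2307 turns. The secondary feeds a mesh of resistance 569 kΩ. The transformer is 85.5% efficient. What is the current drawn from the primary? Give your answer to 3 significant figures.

V_s = 220 × 2307/148 = 3429.3 V.
I_s = V_s/R = 3429.3/569000 = 0.0060269 A.
P_out = V_s I_s = 3429.3 × 0.0060269 = 20.668 W.
P_in = P_out/η = 20.668/0.855 = 24.173 W.
I_p = P_in/V_p = 24.173/220 = 0.110 A.

I_p ≈ 0.110 A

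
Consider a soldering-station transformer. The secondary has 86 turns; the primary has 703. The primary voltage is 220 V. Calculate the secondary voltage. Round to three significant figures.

V_s/V_p = N_s/N_p, so V_s = 220 × 86/703 = 26.9 V.

V_s ≈ 26.9 V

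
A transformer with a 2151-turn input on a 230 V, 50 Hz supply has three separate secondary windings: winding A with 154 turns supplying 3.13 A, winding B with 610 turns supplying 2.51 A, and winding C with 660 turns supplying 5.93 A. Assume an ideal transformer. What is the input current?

I_in ≈ 2.76 A

V_A = 230 × 154/2151 = 16.467 V; V_B = 230 × 610/2151 = 65.225 V; V_C = 230 × 660/2151 = 70.572 V.
P_out = V_A I_A + V_B I_B + V_C I_C = 16.467×3.13 + 65.225×2.51 + 70.572×5.93 = 51.541 + 163.72 + 418.49 = 633.75 W.
Ideal ⇒ P_in = P_out, so I_in = P_out/V_in = 633.75/230 = 2.76 A.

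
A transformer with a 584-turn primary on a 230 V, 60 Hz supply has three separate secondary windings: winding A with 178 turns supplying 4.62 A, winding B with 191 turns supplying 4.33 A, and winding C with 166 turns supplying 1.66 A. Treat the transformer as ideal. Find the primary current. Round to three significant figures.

I_p ≈ 3.30 A

V_A = 230 × 178/584 = 70.103 V; V_B = 230 × 191/584 = 75.223 V; V_C = 230 × 166/584 = 65.377 V.
P_out = V_A I_A + V_B I_B + V_C I_C = 70.103×4.62 + 75.223×4.33 + 65.377×1.66 = 323.87 + 325.71 + 108.53 = 758.11 W.
Ideal ⇒ P_in = P_out, so I_p = P_out/V_p = 758.11/230 = 3.30 A.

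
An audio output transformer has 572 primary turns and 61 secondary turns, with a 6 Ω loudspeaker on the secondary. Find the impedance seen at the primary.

Z_p ≈ 528 Ω

Z_p = (N_p/N_s)² × Z_s = (572/61)² × 6 = 528 Ω.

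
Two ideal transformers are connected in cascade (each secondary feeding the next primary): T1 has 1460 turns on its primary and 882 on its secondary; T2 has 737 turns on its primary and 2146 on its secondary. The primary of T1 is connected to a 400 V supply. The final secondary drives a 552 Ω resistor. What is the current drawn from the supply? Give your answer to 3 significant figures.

I_supply ≈ 2.24 A

Secondary of T1: V = 400.00 × 882/1460 = 241.64 V.
Secondary of T2: V = 241.64 × 2146/737 = 703.62 V.
I_load = 703.62/552 = 1.2747 A, so P_out = 703.62 × 1.2747 = 896.89 W.
All ideal ⇒ P_in = P_out, so I_supply = 896.89/400 = 2.24 A.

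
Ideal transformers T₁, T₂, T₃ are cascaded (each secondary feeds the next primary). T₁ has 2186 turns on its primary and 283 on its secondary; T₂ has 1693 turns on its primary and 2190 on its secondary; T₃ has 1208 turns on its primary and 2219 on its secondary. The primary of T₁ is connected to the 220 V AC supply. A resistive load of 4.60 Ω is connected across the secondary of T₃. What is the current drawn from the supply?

I_supply ≈ 4.53 A

Secondary of T₁: V = 220.00 × 283/2186 = 28.481 V.
Secondary of T₂: V = 28.481 × 2190/1693 = 36.842 V.
Secondary of T₃: V = 36.842 × 2219/1208 = 67.676 V.
I_load = 67.676/4.60 = 14.712 A, so P_out = 67.676 × 14.712 = 995.67 W.
All ideal ⇒ P_in = P_out, so I_supply = 995.67/220 = 4.53 A.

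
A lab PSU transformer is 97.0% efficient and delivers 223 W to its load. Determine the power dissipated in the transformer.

P_loss ≈ 6.90 W

P_in = P_out/η = 223/0.970 = 229.897 W.
P_loss = P_in − P_out = 229.897 − 223 = 6.90 W.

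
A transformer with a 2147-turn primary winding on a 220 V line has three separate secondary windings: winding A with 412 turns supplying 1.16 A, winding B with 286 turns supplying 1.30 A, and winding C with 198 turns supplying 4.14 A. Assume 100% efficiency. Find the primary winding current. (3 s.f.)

V_A = 220 × 412/2147 = 42.217 V; V_B = 220 × 286/2147 = 29.306 V; V_C = 220 × 198/2147 = 20.289 V.
P_out = V_A I_A + V_B I_B + V_C I_C = 42.217×1.16 + 29.306×1.30 + 20.289×4.14 = 48.972 + 38.098 + 83.996 = 171.07 W.
Ideal ⇒ P_in = P_out, so I_p = P_out/V_p = 171.07/220 = 0.778 A.

I_p ≈ 0.778 A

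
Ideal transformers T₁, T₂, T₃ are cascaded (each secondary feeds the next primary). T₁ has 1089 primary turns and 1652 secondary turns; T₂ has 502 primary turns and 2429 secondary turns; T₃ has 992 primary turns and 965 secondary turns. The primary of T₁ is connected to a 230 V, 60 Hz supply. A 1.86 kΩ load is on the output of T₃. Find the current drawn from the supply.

I_supply ≈ 6.30 A

After T₁: V = 230.00 × 1652/1089 = 348.91 V.
After T₂: V = 348.91 × 2429/502 = 1688.2 V.
After T₃: V = 1688.2 × 965/992 = 1642.3 V.
I_load = 1642.3/1860 = 0.88295 A, so P_out = 1642.3 × 0.88295 = 1450.1 W.
All ideal ⇒ P_in = P_out, so I_supply = 1450.1/230 = 6.30 A.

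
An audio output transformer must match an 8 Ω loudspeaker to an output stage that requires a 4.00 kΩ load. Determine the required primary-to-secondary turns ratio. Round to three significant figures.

N_p/N_s ≈ 22.4

Z_p/Z_s = (N_p/N_s)², so N_p/N_s = √(4000/8) = √500 = 22.4.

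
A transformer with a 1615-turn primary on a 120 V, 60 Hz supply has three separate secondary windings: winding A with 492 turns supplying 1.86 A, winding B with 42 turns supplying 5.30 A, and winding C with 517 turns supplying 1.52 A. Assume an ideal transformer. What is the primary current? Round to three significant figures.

I_p ≈ 1.19 A

V_A = 120 × 492/1615 = 36.557 V; V_B = 120 × 42/1615 = 3.1207 V; V_C = 120 × 517/1615 = 38.415 V.
P_out = V_A I_A + V_B I_B + V_C I_C = 36.557×1.86 + 3.1207×5.30 + 38.415×1.52 = 67.997 + 16.540 + 58.391 = 142.93 W.
Ideal ⇒ P_in = P_out, so I_p = P_out/V_p = 142.93/120 = 1.19 A.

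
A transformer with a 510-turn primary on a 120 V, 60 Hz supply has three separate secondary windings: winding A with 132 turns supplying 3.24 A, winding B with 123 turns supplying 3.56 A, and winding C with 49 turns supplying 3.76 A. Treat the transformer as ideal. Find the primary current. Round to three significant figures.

V_A = 120 × 132/510 = 31.059 V; V_B = 120 × 123/510 = 28.941 V; V_C = 120 × 49/510 = 11.529 V.
P_out = V_A I_A + V_B I_B + V_C I_C = 31.059×3.24 + 28.941×3.56 + 11.529×3.76 = 100.63 + 103.03 + 43.351 = 247.01 W.
Ideal ⇒ P_in = P_out, so I_p = P_out/V_p = 247.01/120 = 2.06 A.

I_p ≈ 2.06 A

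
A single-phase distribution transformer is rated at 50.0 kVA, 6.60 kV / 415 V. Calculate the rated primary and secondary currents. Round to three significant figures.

I_p = S/V_p = 50000/6600 = 7.58 A.
I_s = S/V_s = 50000/415 = 120 A.

I_p ≈ 7.58 A, I_s ≈ 120 A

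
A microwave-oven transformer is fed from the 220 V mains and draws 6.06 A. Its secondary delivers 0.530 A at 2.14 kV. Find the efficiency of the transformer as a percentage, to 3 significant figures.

η ≈ 85.1%

P_in = 220 × 6.06 = 1333.20 W.
P_out = 2140 × 0.530 = 1134.20 W.
η = P_out/P_in = 1134.20/1333.20 = 0.851.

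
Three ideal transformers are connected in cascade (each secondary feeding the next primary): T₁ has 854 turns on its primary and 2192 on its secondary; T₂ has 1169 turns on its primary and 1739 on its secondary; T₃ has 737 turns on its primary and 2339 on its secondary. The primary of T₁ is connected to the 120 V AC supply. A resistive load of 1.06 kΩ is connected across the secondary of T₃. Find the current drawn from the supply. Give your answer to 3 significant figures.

Secondary of T₁: V = 120.00 × 2192/854 = 308.01 V.
Secondary of T₂: V = 308.01 × 1739/1169 = 458.19 V.
Secondary of T₃: V = 458.19 × 2339/737 = 1454.2 V.
I_load = 1454.2/1060 = 1.3718 A, so P_out = 1454.2 × 1.3718 = 1994.9 W.
All ideal ⇒ P_in = P_out, so I_supply = 1994.9/120 = 16.6 A.

I_supply ≈ 16.6 A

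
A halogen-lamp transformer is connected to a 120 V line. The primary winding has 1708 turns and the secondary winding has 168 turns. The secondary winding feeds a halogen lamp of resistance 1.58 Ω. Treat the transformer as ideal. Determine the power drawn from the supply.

V_s = V_p × N_s/N_p = 120 × 168/1708 = 11.803 V.
I_s = V_s/R = 11.803/1.58 = 7.4704 A.
I_p = I_s × N_s/N_p = 7.4704 × 168/1708 = 0.73480 A.
P = V_p I_p = 120 × 0.73480 = 88.2 W.

P ≈ 88.2 W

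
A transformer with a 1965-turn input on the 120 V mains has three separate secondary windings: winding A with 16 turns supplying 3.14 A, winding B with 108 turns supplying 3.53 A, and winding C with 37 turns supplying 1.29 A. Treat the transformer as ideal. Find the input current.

V_A = 120 × 16/1965 = 0.97710 V; V_B = 120 × 108/1965 = 6.5954 V; V_C = 120 × 37/1965 = 2.2595 V.
P_out = V_A I_A + V_B I_B + V_C I_C = 0.97710×3.14 + 6.5954×3.53 + 2.2595×1.29 = 3.0681 + 23.282 + 2.9148 = 29.265 W.
Ideal ⇒ P_in = P_out, so I_in = P_out/V_in = 29.265/120 = 0.244 A.

I_in ≈ 0.244 A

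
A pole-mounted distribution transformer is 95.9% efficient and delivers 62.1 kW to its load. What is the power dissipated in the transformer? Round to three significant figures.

P_in = P_out/η = 62100/0.959 = 64755.0 W.
P_loss = P_in − P_out = 64755.0 − 62100 = 2650 W.

P_loss ≈ 2650 W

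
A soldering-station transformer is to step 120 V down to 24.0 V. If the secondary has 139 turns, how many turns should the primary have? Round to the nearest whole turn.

N_p/N_s = V_p/V_s, so N_p = 139 × 120/24.0 = 695.0 ≈ 695 turns.

N_p = 695 turns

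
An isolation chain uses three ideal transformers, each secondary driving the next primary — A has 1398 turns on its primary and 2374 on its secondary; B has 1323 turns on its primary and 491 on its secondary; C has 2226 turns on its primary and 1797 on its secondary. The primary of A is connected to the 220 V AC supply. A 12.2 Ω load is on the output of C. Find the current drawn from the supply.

Secondary of A: V = 220.00 × 2374/1398 = 373.59 V.
Secondary of B: V = 373.59 × 491/1323 = 138.65 V.
Secondary of C: V = 138.65 × 1797/2226 = 111.93 V.
I_load = 111.93/12.2 = 9.1745 A, so P_out = 111.93 × 9.1745 = 1026.9 W.
All ideal ⇒ P_in = P_out, so I_supply = 1026.9/220 = 4.67 A.

I_supply ≈ 4.67 A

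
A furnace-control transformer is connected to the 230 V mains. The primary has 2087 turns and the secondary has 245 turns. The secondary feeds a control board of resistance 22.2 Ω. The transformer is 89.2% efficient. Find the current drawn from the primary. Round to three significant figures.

V_s = 230 × 245/2087 = 27.000 V.
I_s = V_s/R = 27.000/22.2 = 1.2162 A.
P_out = V_s I_s = 27.000 × 1.2162 = 32.839 W.
P_in = P_out/η = 32.839/0.892 = 36.815 W.
I_p = P_in/V_p = 36.815/230 = 0.160 A.

I_p ≈ 0.160 A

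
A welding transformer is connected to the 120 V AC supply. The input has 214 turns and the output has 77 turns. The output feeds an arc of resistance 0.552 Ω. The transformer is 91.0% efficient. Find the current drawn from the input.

V_out = 120 × 77/214 = 43.178 V.
I_out = V_out/R = 43.178/0.552 = 78.220 A.
P_out = V_out I_out = 43.178 × 78.220 = 3377.4 W.
P_in = P_out/η = 3377.4/0.910 = 3711.4 W.
I_in = P_in/V_in = 3711.4/120 = 30.9 A.

I_in ≈ 30.9 A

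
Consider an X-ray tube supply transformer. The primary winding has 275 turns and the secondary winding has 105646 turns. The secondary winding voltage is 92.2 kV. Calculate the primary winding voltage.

V_p/V_s = N_p/N_s, so V_p = 92200 × 275/105646 = 240 V.

V_p ≈ 240 V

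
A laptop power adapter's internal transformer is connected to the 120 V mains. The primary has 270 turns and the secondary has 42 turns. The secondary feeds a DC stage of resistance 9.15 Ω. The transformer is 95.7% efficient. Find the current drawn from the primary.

I_p ≈ 0.332 A

V_s = 120 × 42/270 = 18.667 V.
I_s = V_s/R = 18.667/9.15 = 2.0401 A.
P_out = V_s I_s = 18.667 × 2.0401 = 38.081 W.
P_in = P_out/η = 38.081/0.957 = 39.792 W.
I_p = P_in/V_p = 39.792/120 = 0.332 A.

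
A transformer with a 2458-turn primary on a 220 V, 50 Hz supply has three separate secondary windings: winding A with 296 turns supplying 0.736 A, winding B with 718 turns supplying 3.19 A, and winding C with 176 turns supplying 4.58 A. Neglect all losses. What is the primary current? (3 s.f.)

V_A = 220 × 296/2458 = 26.493 V; V_B = 220 × 718/2458 = 64.264 V; V_C = 220 × 176/2458 = 15.753 V.
P_out = V_A I_A + V_B I_B + V_C I_C = 26.493×0.736 + 64.264×3.19 + 15.753×4.58 = 19.499 + 205.00 + 72.147 = 296.65 W.
Ideal ⇒ P_in = P_out, so I_p = P_out/V_p = 296.65/220 = 1.35 A.

I_p ≈ 1.35 A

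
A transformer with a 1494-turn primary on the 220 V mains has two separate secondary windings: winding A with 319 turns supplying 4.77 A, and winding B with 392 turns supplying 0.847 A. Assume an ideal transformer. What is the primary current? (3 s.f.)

V_A = 220 × 319/1494 = 46.975 V; V_B = 220 × 392/1494 = 57.724 V.
P_out = V_A I_A + V_B I_B = 46.975×4.77 + 57.724×0.847 = 224.07 + 48.892 = 272.96 W.
Ideal ⇒ P_in = P_out, so I_p = P_out/V_p = 272.96/220 = 1.24 A.

I_p ≈ 1.24 A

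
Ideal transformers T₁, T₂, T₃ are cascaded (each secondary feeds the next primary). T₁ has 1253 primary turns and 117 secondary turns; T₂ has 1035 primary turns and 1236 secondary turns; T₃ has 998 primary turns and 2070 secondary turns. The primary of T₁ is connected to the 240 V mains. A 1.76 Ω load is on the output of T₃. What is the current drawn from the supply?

After T₁: V = 240.00 × 117/1253 = 22.410 V.
After T₂: V = 22.410 × 1236/1035 = 26.762 V.
After T₃: V = 26.762 × 2070/998 = 55.509 V.
I_load = 55.509/1.76 = 31.539 A, so P_out = 55.509 × 31.539 = 1750.7 W.
All ideal ⇒ P_in = P_out, so I_supply = 1750.7/240 = 7.29 A.

I_supply ≈ 7.29 A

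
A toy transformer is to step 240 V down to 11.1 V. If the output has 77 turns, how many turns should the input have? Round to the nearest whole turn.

N_in = 1665 turns

N_in/N_out = V_in/V_out, so N_in = 77 × 240/11.1 = 1664.9 ≈ 1665 turns.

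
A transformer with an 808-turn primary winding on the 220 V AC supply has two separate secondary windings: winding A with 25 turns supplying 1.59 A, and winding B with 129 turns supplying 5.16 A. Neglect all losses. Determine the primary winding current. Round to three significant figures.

V_A = 220 × 25/808 = 6.8069 V; V_B = 220 × 129/808 = 35.124 V.
P_out = V_A I_A + V_B I_B = 6.8069×1.59 + 35.124×5.16 = 10.823 + 181.24 = 192.06 W.
Ideal ⇒ P_in = P_out, so I_p = P_out/V_p = 192.06/220 = 0.873 A.

I_p ≈ 0.873 A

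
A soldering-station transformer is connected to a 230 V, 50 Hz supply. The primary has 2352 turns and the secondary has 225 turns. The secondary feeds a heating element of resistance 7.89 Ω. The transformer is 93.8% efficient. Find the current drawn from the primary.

I_p ≈ 0.284 A

V_s = 230 × 225/2352 = 22.003 V.
I_s = V_s/R = 22.003/7.89 = 2.7887 A.
P_out = V_s I_s = 22.003 × 2.7887 = 61.358 W.
P_in = P_out/η = 61.358/0.938 = 65.413 W.
I_p = P_in/V_p = 65.413/230 = 0.284 A.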